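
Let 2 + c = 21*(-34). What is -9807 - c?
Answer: -9091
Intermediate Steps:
c = -716 (c = -2 + 21*(-34) = -2 - 714 = -716)
-9807 - c = -9807 - 1*(-716) = -9807 + 716 = -9091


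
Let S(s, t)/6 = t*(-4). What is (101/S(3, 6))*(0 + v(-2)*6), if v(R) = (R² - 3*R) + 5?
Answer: -505/8 ≈ -63.125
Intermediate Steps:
S(s, t) = -24*t (S(s, t) = 6*(t*(-4)) = 6*(-4*t) = -24*t)
v(R) = 5 + R² - 3*R
(101/S(3, 6))*(0 + v(-2)*6) = (101/((-24*6)))*(0 + (5 + (-2)² - 3*(-2))*6) = (101/(-144))*(0 + (5 + 4 + 6)*6) = (101*(-1/144))*(0 + 15*6) = -101*(0 + 90)/144 = -101/144*90 = -505/8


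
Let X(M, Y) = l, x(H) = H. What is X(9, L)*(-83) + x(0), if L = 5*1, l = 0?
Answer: 0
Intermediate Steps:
L = 5
X(M, Y) = 0
X(9, L)*(-83) + x(0) = 0*(-83) + 0 = 0 + 0 = 0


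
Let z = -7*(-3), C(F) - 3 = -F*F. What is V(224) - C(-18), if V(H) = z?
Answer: 342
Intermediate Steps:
C(F) = 3 - F**2 (C(F) = 3 - F*F = 3 - F**2)
z = 21
V(H) = 21
V(224) - C(-18) = 21 - (3 - 1*(-18)**2) = 21 - (3 - 1*324) = 21 - (3 - 324) = 21 - 1*(-321) = 21 + 321 = 342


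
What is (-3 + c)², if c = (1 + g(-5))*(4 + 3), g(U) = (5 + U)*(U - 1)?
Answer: 16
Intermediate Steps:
g(U) = (-1 + U)*(5 + U) (g(U) = (5 + U)*(-1 + U) = (-1 + U)*(5 + U))
c = 7 (c = (1 + (-5 + (-5)² + 4*(-5)))*(4 + 3) = (1 + (-5 + 25 - 20))*7 = (1 + 0)*7 = 1*7 = 7)
(-3 + c)² = (-3 + 7)² = 4² = 16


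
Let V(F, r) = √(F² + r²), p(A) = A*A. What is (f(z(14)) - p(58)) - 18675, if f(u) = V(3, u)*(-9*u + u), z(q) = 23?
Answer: -22039 - 184*√538 ≈ -26307.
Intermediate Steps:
p(A) = A²
f(u) = -8*u*√(9 + u²) (f(u) = √(3² + u²)*(-9*u + u) = √(9 + u²)*(-8*u) = -8*u*√(9 + u²))
(f(z(14)) - p(58)) - 18675 = (-8*23*√(9 + 23²) - 1*58²) - 18675 = (-8*23*√(9 + 529) - 1*3364) - 18675 = (-8*23*√538 - 3364) - 18675 = (-184*√538 - 3364) - 18675 = (-3364 - 184*√538) - 18675 = -22039 - 184*√538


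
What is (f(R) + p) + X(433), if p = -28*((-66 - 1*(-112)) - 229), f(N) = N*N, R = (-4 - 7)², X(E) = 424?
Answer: 20189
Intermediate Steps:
R = 121 (R = (-11)² = 121)
f(N) = N²
p = 5124 (p = -28*((-66 + 112) - 229) = -28*(46 - 229) = -28*(-183) = 5124)
(f(R) + p) + X(433) = (121² + 5124) + 424 = (14641 + 5124) + 424 = 19765 + 424 = 20189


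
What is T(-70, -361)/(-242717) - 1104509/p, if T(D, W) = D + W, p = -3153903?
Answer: 269442443146/765505874451 ≈ 0.35198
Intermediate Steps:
T(-70, -361)/(-242717) - 1104509/p = (-70 - 361)/(-242717) - 1104509/(-3153903) = -431*(-1/242717) - 1104509*(-1/3153903) = 431/242717 + 1104509/3153903 = 269442443146/765505874451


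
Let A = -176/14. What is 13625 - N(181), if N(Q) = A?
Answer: 95463/7 ≈ 13638.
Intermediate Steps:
A = -88/7 (A = -176*1/14 = -88/7 ≈ -12.571)
N(Q) = -88/7
13625 - N(181) = 13625 - 1*(-88/7) = 13625 + 88/7 = 95463/7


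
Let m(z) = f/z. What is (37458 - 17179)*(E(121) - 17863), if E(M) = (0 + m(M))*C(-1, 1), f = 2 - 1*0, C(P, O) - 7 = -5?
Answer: -43831415901/121 ≈ -3.6224e+8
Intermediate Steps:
C(P, O) = 2 (C(P, O) = 7 - 5 = 2)
f = 2 (f = 2 + 0 = 2)
m(z) = 2/z
E(M) = 4/M (E(M) = (0 + 2/M)*2 = (2/M)*2 = 4/M)
(37458 - 17179)*(E(121) - 17863) = (37458 - 17179)*(4/121 - 17863) = 20279*(4*(1/121) - 17863) = 20279*(4/121 - 17863) = 20279*(-2161419/121) = -43831415901/121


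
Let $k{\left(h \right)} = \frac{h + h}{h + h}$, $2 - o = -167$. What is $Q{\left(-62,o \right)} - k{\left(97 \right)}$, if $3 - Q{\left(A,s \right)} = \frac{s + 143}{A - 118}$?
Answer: $\frac{56}{15} \approx 3.7333$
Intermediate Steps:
$o = 169$ ($o = 2 - -167 = 2 + 167 = 169$)
$Q{\left(A,s \right)} = 3 - \frac{143 + s}{-118 + A}$ ($Q{\left(A,s \right)} = 3 - \frac{s + 143}{A - 118} = 3 - \frac{143 + s}{-118 + A}$)
$k{\left(h \right)} = 1$ ($k{\left(h \right)} = \frac{2 h}{2 h} = 2 h \frac{1}{2 h} = 1$)
$Q{\left(-62,o \right)} - k{\left(97 \right)} = \frac{-497 - 169 + 3 \left(-62\right)}{-118 - 62} - 1 = \frac{-497 - 169 - 186}{-180} - 1 = \left(- \frac{1}{180}\right) \left(-852\right) - 1 = \frac{71}{15} - 1 = \frac{56}{15}$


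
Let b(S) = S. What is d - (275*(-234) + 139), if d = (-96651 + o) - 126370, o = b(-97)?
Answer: -158907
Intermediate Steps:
o = -97
d = -223118 (d = (-96651 - 97) - 126370 = -96748 - 126370 = -223118)
d - (275*(-234) + 139) = -223118 - (275*(-234) + 139) = -223118 - (-64350 + 139) = -223118 - 1*(-64211) = -223118 + 64211 = -158907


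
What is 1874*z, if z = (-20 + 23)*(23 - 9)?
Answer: 78708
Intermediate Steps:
z = 42 (z = 3*14 = 42)
1874*z = 1874*42 = 78708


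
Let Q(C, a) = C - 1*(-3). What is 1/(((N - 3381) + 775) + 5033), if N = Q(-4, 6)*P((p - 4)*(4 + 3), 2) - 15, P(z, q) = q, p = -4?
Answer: 1/2410 ≈ 0.00041494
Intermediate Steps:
Q(C, a) = 3 + C (Q(C, a) = C + 3 = 3 + C)
N = -17 (N = (3 - 4)*2 - 15 = -1*2 - 15 = -2 - 15 = -17)
1/(((N - 3381) + 775) + 5033) = 1/(((-17 - 3381) + 775) + 5033) = 1/((-3398 + 775) + 5033) = 1/(-2623 + 5033) = 1/2410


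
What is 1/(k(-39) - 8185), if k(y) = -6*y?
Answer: -1/7951 ≈ -0.00012577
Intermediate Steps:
1/(k(-39) - 8185) = 1/(-6*(-39) - 8185) = 1/(234 - 8185) = 1/(-7951) = -1/7951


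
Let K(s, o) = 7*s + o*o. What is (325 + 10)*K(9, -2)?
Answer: 22445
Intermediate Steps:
K(s, o) = o**2 + 7*s (K(s, o) = 7*s + o**2 = o**2 + 7*s)
(325 + 10)*K(9, -2) = (325 + 10)*((-2)**2 + 7*9) = 335*(4 + 63) = 335*67 = 22445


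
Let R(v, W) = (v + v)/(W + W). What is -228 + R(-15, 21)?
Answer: -1601/7 ≈ -228.71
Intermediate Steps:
R(v, W) = v/W (R(v, W) = (2*v)/((2*W)) = (2*v)*(1/(2*W)) = v/W)
-228 + R(-15, 21) = -228 - 15/21 = -228 - 15*1/21 = -228 - 5/7 = -1601/7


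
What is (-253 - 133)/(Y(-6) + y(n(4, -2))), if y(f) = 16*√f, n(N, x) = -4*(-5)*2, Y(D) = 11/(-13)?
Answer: -55198/1730439 - 2087488*√10/1730439 ≈ -3.8467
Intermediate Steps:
Y(D) = -11/13 (Y(D) = 11*(-1/13) = -11/13)
n(N, x) = 40 (n(N, x) = 20*2 = 40)
(-253 - 133)/(Y(-6) + y(n(4, -2))) = (-253 - 133)/(-11/13 + 16*√40) = -386/(-11/13 + 16*(2*√10)) = -386/(-11/13 + 32*√10)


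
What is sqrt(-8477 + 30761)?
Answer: 6*sqrt(619) ≈ 149.28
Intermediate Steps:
sqrt(-8477 + 30761) = sqrt(22284) = 6*sqrt(619)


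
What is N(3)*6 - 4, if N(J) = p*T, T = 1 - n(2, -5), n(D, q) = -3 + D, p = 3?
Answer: 32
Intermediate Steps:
T = 2 (T = 1 - (-3 + 2) = 1 - 1*(-1) = 1 + 1 = 2)
N(J) = 6 (N(J) = 3*2 = 6)
N(3)*6 - 4 = 6*6 - 4 = 36 - 4 = 32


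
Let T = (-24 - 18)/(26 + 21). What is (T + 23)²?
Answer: 1079521/2209 ≈ 488.69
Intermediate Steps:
T = -42/47 ≈ -0.89362
(T + 23)² = (-42/47 + 23)² = (1039/47)² = 1079521/2209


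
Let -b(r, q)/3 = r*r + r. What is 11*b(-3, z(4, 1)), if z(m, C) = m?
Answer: -198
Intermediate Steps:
b(r, q) = -3*r - 3*r**2 (b(r, q) = -3*(r*r + r) = -3*(r**2 + r) = -3*(r + r**2) = -3*r - 3*r**2)
11*b(-3, z(4, 1)) = 11*(-3*(-3)*(1 - 3)) = 11*(-3*(-3)*(-2)) = 11*(-18) = -198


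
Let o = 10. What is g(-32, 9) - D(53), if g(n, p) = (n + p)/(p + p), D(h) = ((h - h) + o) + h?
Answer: -1157/18 ≈ -64.278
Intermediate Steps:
D(h) = 10 + h (D(h) = ((h - h) + 10) + h = (0 + 10) + h = 10 + h)
g(n, p) = (n + p)/(2*p) (g(n, p) = (n + p)/((2*p)) = (n + p)*(1/(2*p)) = (n + p)/(2*p))
g(-32, 9) - D(53) = (½)*(-32 + 9)/9 - (10 + 53) = (½)*(⅑)*(-23) - 1*63 = -23/18 - 63 = -1157/18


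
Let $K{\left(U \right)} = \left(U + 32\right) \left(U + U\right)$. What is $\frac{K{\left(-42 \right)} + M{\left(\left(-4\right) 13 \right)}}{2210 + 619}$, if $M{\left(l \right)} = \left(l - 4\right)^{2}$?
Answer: $\frac{3976}{2829} \approx 1.4054$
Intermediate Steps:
$K{\left(U \right)} = 2 U \left(32 + U\right)$ ($K{\left(U \right)} = \left(32 + U\right) 2 U = 2 U \left(32 + U\right)$)
$M{\left(l \right)} = \left(-4 + l\right)^{2}$
$\frac{K{\left(-42 \right)} + M{\left(\left(-4\right) 13 \right)}}{2210 + 619} = \frac{2 \left(-42\right) \left(32 - 42\right) + \left(-4 - 52\right)^{2}}{2210 + 619} = \frac{2 \left(-42\right) \left(-10\right) + \left(-4 - 52\right)^{2}}{2829} = \left(840 + \left(-56\right)^{2}\right) \frac{1}{2829} = \left(840 + 3136\right) \frac{1}{2829} = 3976 \cdot \frac{1}{2829} = \frac{3976}{2829}$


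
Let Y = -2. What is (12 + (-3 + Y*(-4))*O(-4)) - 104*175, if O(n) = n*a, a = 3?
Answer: -18248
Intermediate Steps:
O(n) = 3*n (O(n) = n*3 = 3*n)
(12 + (-3 + Y*(-4))*O(-4)) - 104*175 = (12 + (-3 - 2*(-4))*(3*(-4))) - 104*175 = (12 + (-3 + 8)*(-12)) - 18200 = (12 + 5*(-12)) - 18200 = (12 - 60) - 18200 = -48 - 18200 = -18248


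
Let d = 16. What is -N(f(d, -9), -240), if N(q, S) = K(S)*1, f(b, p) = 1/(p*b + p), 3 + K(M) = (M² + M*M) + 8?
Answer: -115205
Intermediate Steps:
K(M) = 5 + 2*M² (K(M) = -3 + ((M² + M*M) + 8) = -3 + ((M² + M²) + 8) = -3 + (2*M² + 8) = -3 + (8 + 2*M²) = 5 + 2*M²)
f(b, p) = 1/(p + b*p) (f(b, p) = 1/(b*p + p) = 1/(p + b*p))
N(q, S) = 5 + 2*S² (N(q, S) = (5 + 2*S²)*1 = 5 + 2*S²)
-N(f(d, -9), -240) = -(5 + 2*(-240)²) = -(5 + 2*57600) = -(5 + 115200) = -1*115205 = -115205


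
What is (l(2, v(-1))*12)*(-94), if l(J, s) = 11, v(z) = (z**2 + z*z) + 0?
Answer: -12408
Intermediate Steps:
v(z) = 2*z**2 (v(z) = (z**2 + z**2) + 0 = 2*z**2 + 0 = 2*z**2)
(l(2, v(-1))*12)*(-94) = (11*12)*(-94) = 132*(-94) = -12408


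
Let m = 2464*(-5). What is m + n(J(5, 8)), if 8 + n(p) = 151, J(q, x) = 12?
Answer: -12177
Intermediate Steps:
n(p) = 143 (n(p) = -8 + 151 = 143)
m = -12320
m + n(J(5, 8)) = -12320 + 143 = -12177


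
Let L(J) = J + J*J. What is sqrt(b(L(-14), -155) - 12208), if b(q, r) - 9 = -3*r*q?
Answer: sqrt(72431) ≈ 269.13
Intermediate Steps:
L(J) = J + J**2
b(q, r) = 9 - 3*q*r (b(q, r) = 9 - 3*r*q = 9 - 3*q*r)
sqrt(b(L(-14), -155) - 12208) = sqrt((9 - 3*(-14*(1 - 14))*(-155)) - 12208) = sqrt((9 - 3*(-14*(-13))*(-155)) - 12208) = sqrt((9 - 3*182*(-155)) - 12208) = sqrt((9 + 84630) - 12208) = sqrt(84639 - 12208) = sqrt(72431)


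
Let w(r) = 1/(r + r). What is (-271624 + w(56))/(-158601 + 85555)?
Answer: 30421887/8181152 ≈ 3.7185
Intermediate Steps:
w(r) = 1/(2*r)
(-271624 + w(56))/(-158601 + 85555) = (-271624 + (1/2)/56)/(-158601 + 85555) = (-271624 + (1/2)*(1/56))/(-73046) = (-271624 + 1/112)*(-1/73046) = -30421887/112*(-1/73046) = 30421887/8181152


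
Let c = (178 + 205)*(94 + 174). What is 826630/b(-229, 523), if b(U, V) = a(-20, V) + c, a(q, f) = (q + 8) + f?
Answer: 165326/20631 ≈ 8.0135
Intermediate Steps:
a(q, f) = 8 + f + q (a(q, f) = (8 + q) + f = 8 + f + q)
c = 102644 (c = 383*268 = 102644)
b(U, V) = 102632 + V (b(U, V) = (8 + V - 20) + 102644 = (-12 + V) + 102644 = 102632 + V)
826630/b(-229, 523) = 826630/(102632 + 523) = 826630/103155 = 826630*(1/103155) = 165326/20631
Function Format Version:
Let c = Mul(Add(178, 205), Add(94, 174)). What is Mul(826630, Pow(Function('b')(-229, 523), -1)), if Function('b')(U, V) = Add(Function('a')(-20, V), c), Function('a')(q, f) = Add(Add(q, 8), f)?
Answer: Rational(165326, 20631) ≈ 8.0135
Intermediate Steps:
Function('a')(q, f) = Add(8, f, q) (Function('a')(q, f) = Add(Add(8, q), f) = Add(8, f, q))
c = 102644 (c = Mul(383, 268) = 102644)
Function('b')(U, V) = Add(102632, V) (Function('b')(U, V) = Add(Add(8, V, -20), 102644) = Add(Add(-12, V), 102644) = Add(102632, V))
Mul(826630, Pow(Function('b')(-229, 523), -1)) = Mul(826630, Pow(Add(102632, 523), -1)) = Mul(826630, Pow(103155, -1)) = Mul(826630, Rational(1, 103155)) = Rational(165326, 20631)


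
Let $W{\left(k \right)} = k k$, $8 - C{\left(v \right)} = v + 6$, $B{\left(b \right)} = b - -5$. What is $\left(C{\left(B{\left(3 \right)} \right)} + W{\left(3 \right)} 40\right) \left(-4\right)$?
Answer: $-1416$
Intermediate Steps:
$B{\left(b \right)} = 5 + b$ ($B{\left(b \right)} = b + 5 = 5 + b$)
$C{\left(v \right)} = 2 - v$ ($C{\left(v \right)} = 8 - \left(v + 6\right) = 8 - \left(6 + v\right) = 2 - v$)
$W{\left(k \right)} = k^{2}$
$\left(C{\left(B{\left(3 \right)} \right)} + W{\left(3 \right)} 40\right) \left(-4\right) = \left(\left(2 - \left(5 + 3\right)\right) + 3^{2} \cdot 40\right) \left(-4\right) = \left(\left(2 - 8\right) + 9 \cdot 40\right) \left(-4\right) = \left(\left(2 - 8\right) + 360\right) \left(-4\right) = \left(-6 + 360\right) \left(-4\right) = 354 \left(-4\right) = -1416$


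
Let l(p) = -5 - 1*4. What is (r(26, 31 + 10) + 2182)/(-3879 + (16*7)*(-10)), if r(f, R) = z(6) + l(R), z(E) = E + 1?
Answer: -2180/4999 ≈ -0.43609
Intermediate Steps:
z(E) = 1 + E
l(p) = -9 (l(p) = -5 - 4 = -9)
r(f, R) = -2 (r(f, R) = (1 + 6) - 9 = 7 - 9 = -2)
(r(26, 31 + 10) + 2182)/(-3879 + (16*7)*(-10)) = (-2 + 2182)/(-3879 + (16*7)*(-10)) = 2180/(-3879 + 112*(-10)) = 2180/(-3879 - 1120) = 2180/(-4999) = 2180*(-1/4999) = -2180/4999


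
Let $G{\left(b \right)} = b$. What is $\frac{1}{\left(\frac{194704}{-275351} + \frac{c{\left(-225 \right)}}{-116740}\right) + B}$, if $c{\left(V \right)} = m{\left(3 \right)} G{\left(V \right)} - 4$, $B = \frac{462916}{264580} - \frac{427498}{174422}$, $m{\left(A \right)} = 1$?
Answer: $- \frac{37085541937986121060}{52159531164360976667} \approx -0.711$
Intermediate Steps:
$B = - \frac{4045585786}{5768571595}$ ($B = 462916 \cdot \frac{1}{264580} - \frac{213749}{87211} = \frac{115729}{66145} - \frac{213749}{87211} = - \frac{4045585786}{5768571595} \approx -0.70131$)
$c{\left(V \right)} = -4 + V$ ($c{\left(V \right)} = 1 V - 4 = V - 4 = -4 + V$)
$\frac{1}{\left(\frac{194704}{-275351} + \frac{c{\left(-225 \right)}}{-116740}\right) + B} = \frac{1}{\left(\frac{194704}{-275351} + \frac{-4 - 225}{-116740}\right) - \frac{4045585786}{5768571595}} = \frac{1}{\left(194704 \left(- \frac{1}{275351}\right) - - \frac{229}{116740}\right) - \frac{4045585786}{5768571595}} = \frac{1}{\left(- \frac{194704}{275351} + \frac{229}{116740}\right) - \frac{4045585786}{5768571595}} = \frac{1}{- \frac{22666689581}{32144475740} - \frac{4045585786}{5768571595}} = \frac{1}{- \frac{52159531164360976667}{37085541937986121060}} = - \frac{37085541937986121060}{52159531164360976667}$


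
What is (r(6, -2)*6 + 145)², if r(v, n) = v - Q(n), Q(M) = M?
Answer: 37249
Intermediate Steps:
r(v, n) = v - n
(r(6, -2)*6 + 145)² = ((6 - 1*(-2))*6 + 145)² = ((6 + 2)*6 + 145)² = (8*6 + 145)² = (48 + 145)² = 193² = 37249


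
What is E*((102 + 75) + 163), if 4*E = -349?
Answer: -29665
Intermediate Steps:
E = -349/4 (E = (1/4)*(-349) = -349/4 ≈ -87.250)
E*((102 + 75) + 163) = -349*((102 + 75) + 163)/4 = -349*(177 + 163)/4 = -349/4*340 = -29665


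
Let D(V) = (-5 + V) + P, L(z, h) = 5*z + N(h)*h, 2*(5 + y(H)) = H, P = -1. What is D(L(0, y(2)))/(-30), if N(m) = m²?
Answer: 7/3 ≈ 2.3333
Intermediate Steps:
y(H) = -5 + H/2
L(z, h) = h³ + 5*z (L(z, h) = 5*z + h²*h = 5*z + h³ = h³ + 5*z)
D(V) = -6 + V (D(V) = (-5 + V) - 1 = -6 + V)
D(L(0, y(2)))/(-30) = (-6 + ((-5 + (½)*2)³ + 5*0))/(-30) = (-6 + ((-5 + 1)³ + 0))*(-1/30) = (-6 + ((-4)³ + 0))*(-1/30) = (-6 + (-64 + 0))*(-1/30) = (-6 - 64)*(-1/30) = -70*(-1/30) = 7/3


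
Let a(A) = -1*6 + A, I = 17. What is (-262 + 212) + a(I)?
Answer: -39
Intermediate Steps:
a(A) = -6 + A
(-262 + 212) + a(I) = (-262 + 212) + (-6 + 17) = -50 + 11 = -39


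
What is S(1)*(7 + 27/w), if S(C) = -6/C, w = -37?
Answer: -1392/37 ≈ -37.622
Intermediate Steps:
S(1)*(7 + 27/w) = (-6/1)*(7 + 27/(-37)) = (-6*1)*(7 + 27*(-1/37)) = -6*(7 - 27/37) = -6*232/37 = -1392/37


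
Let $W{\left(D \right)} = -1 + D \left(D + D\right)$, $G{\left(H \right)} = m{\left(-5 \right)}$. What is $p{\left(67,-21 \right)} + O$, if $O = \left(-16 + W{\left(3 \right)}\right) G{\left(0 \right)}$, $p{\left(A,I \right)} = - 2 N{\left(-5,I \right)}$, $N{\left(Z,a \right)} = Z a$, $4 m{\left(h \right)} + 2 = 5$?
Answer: $- \frac{837}{4} \approx -209.25$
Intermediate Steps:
$m{\left(h \right)} = \frac{3}{4}$ ($m{\left(h \right)} = - \frac{1}{2} + \frac{1}{4} \cdot 5 = - \frac{1}{2} + \frac{5}{4} = \frac{3}{4}$)
$G{\left(H \right)} = \frac{3}{4}$
$W{\left(D \right)} = -1 + 2 D^{2}$ ($W{\left(D \right)} = -1 + D 2 D = -1 + 2 D^{2}$)
$p{\left(A,I \right)} = 10 I$ ($p{\left(A,I \right)} = - 2 \left(- 5 I\right) = 10 I$)
$O = \frac{3}{4}$ ($O = \left(-16 - \left(1 - 2 \cdot 3^{2}\right)\right) \frac{3}{4} = \left(-16 + \left(-1 + 2 \cdot 9\right)\right) \frac{3}{4} = \left(-16 + \left(-1 + 18\right)\right) \frac{3}{4} = \left(-16 + 17\right) \frac{3}{4} = 1 \cdot \frac{3}{4} = \frac{3}{4} \approx 0.75$)
$p{\left(67,-21 \right)} + O = 10 \left(-21\right) + \frac{3}{4} = -210 + \frac{3}{4} = - \frac{837}{4}$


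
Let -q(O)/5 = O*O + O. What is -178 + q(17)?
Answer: -1708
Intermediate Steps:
q(O) = -5*O - 5*O² (q(O) = -5*(O*O + O) = -5*(O² + O) = -5*(O + O²) = -5*O - 5*O²)
-178 + q(17) = -178 - 5*17*(1 + 17) = -178 - 5*17*18 = -178 - 1530 = -1708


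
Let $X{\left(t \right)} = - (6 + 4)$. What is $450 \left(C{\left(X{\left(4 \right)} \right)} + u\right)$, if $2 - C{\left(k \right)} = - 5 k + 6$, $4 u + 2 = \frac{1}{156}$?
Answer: $- \frac{2550525}{104} \approx -24524.0$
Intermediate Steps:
$u = - \frac{311}{624}$ ($u = - \frac{1}{2} + \frac{1}{4 \cdot 156} = - \frac{1}{2} + \frac{1}{4} \cdot \frac{1}{156} = - \frac{1}{2} + \frac{1}{624} = - \frac{311}{624} \approx -0.4984$)
$X{\left(t \right)} = -10$ ($X{\left(t \right)} = \left(-1\right) 10 = -10$)
$C{\left(k \right)} = -4 + 5 k$ ($C{\left(k \right)} = 2 - \left(- 5 k + 6\right) = 2 - \left(6 - 5 k\right) = 2 + \left(-6 + 5 k\right) = -4 + 5 k$)
$450 \left(C{\left(X{\left(4 \right)} \right)} + u\right) = 450 \left(\left(-4 + 5 \left(-10\right)\right) - \frac{311}{624}\right) = 450 \left(\left(-4 - 50\right) - \frac{311}{624}\right) = 450 \left(-54 - \frac{311}{624}\right) = 450 \left(- \frac{34007}{624}\right) = - \frac{2550525}{104}$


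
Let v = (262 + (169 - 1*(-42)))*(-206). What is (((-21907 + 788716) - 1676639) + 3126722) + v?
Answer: 2119454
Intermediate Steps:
v = -97438 (v = (262 + (169 + 42))*(-206) = (262 + 211)*(-206) = 473*(-206) = -97438)
(((-21907 + 788716) - 1676639) + 3126722) + v = (((-21907 + 788716) - 1676639) + 3126722) - 97438 = ((766809 - 1676639) + 3126722) - 97438 = (-909830 + 3126722) - 97438 = 2216892 - 97438 = 2119454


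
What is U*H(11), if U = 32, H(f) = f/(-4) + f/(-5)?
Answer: -792/5 ≈ -158.40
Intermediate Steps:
H(f) = -9*f/20 (H(f) = f*(-1/4) + f*(-1/5) = -f/4 - f/5 = -9*f/20)
U*H(11) = 32*(-9/20*11) = 32*(-99/20) = -792/5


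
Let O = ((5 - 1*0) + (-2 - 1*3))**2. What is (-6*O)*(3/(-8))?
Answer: 0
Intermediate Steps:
O = 0 (O = ((5 + 0) + (-2 - 3))**2 = (5 - 5)**2 = 0**2 = 0)
(-6*O)*(3/(-8)) = (-6*0)*(3/(-8)) = 0*(3*(-1/8)) = 0*(-3/8) = 0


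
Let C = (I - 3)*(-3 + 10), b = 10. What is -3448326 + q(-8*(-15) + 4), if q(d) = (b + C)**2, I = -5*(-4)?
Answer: -3431685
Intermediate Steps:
I = 20
C = 119 (C = (20 - 3)*(-3 + 10) = 17*7 = 119)
q(d) = 16641 (q(d) = (10 + 119)**2 = 129**2 = 16641)
-3448326 + q(-8*(-15) + 4) = -3448326 + 16641 = -3431685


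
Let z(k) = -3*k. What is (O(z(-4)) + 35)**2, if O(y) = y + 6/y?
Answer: 9025/4 ≈ 2256.3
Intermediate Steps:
(O(z(-4)) + 35)**2 = ((-3*(-4) + 6/((-3*(-4)))) + 35)**2 = ((12 + 6/12) + 35)**2 = ((12 + 6*(1/12)) + 35)**2 = ((12 + 1/2) + 35)**2 = (25/2 + 35)**2 = (95/2)**2 = 9025/4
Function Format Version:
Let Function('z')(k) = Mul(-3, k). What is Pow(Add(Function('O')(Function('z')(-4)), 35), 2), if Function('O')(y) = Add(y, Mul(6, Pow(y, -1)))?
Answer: Rational(9025, 4) ≈ 2256.3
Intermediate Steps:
Pow(Add(Function('O')(Function('z')(-4)), 35), 2) = Pow(Add(Add(Mul(-3, -4), Mul(6, Pow(Mul(-3, -4), -1))), 35), 2) = Pow(Add(Add(12, Mul(6, Pow(12, -1))), 35), 2) = Pow(Add(Add(12, Mul(6, Rational(1, 12))), 35), 2) = Pow(Add(Add(12, Rational(1, 2)), 35), 2) = Pow(Add(Rational(25, 2), 35), 2) = Pow(Rational(95, 2), 2) = Rational(9025, 4)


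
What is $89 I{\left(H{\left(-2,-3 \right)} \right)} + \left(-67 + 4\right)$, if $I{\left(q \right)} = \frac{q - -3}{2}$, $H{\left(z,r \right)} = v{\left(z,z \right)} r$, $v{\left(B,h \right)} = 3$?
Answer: $-330$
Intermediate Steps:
$H{\left(z,r \right)} = 3 r$
$I{\left(q \right)} = \frac{3}{2} + \frac{q}{2}$ ($I{\left(q \right)} = \left(q + 3\right) \frac{1}{2} = \left(3 + q\right) \frac{1}{2} = \frac{3}{2} + \frac{q}{2}$)
$89 I{\left(H{\left(-2,-3 \right)} \right)} + \left(-67 + 4\right) = 89 \left(\frac{3}{2} + \frac{3 \left(-3\right)}{2}\right) + \left(-67 + 4\right) = 89 \left(\frac{3}{2} + \frac{1}{2} \left(-9\right)\right) - 63 = 89 \left(\frac{3}{2} - \frac{9}{2}\right) - 63 = 89 \left(-3\right) - 63 = -267 - 63 = -330$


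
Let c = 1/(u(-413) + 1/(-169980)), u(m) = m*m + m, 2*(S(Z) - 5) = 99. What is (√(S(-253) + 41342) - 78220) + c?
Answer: -2262366202105400/28923116879 + √165586/2 ≈ -78017.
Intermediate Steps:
S(Z) = 109/2 (S(Z) = 5 + (½)*99 = 5 + 99/2 = 109/2)
u(m) = m + m² (u(m) = m² + m = m + m²)
c = 169980/28923116879 (c = 1/(-413*(1 - 413) + 1/(-169980)) = 1/(-413*(-412) - 1/169980) = 1/(170156 - 1/169980) = 1/(28923116879/169980) = 169980/28923116879 ≈ 5.8770e-6)
(√(S(-253) + 41342) - 78220) + c = (√(109/2 + 41342) - 78220) + 169980/28923116879 = (√(82793/2) - 78220) + 169980/28923116879 = (√165586/2 - 78220) + 169980/28923116879 = (-78220 + √165586/2) + 169980/28923116879 = -2262366202105400/28923116879 + √165586/2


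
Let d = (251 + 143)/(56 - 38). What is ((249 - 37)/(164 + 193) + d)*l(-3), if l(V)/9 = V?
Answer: -72237/119 ≈ -607.03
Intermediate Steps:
d = 197/9 (d = 394/18 = 394*(1/18) = 197/9 ≈ 21.889)
l(V) = 9*V
((249 - 37)/(164 + 193) + d)*l(-3) = ((249 - 37)/(164 + 193) + 197/9)*(9*(-3)) = (212/357 + 197/9)*(-27) = (24079/1071)*(-27) = -72237/119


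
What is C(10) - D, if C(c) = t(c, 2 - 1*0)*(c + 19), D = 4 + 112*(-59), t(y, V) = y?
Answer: 6894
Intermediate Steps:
D = -6604 (D = 4 - 6608 = -6604)
C(c) = c*(19 + c) (C(c) = c*(c + 19) = c*(19 + c))
C(10) - D = 10*(19 + 10) - 1*(-6604) = 10*29 + 6604 = 290 + 6604 = 6894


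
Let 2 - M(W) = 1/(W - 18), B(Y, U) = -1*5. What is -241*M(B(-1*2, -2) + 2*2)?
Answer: -9399/19 ≈ -494.68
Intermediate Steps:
B(Y, U) = -5
M(W) = 2 - 1/(-18 + W) (M(W) = 2 - 1/(W - 18) = 2 - 1/(-18 + W))
-241*M(B(-1*2, -2) + 2*2) = -241*(-37 + 2*(-5 + 2*2))/(-18 + (-5 + 2*2)) = -241*(-37 + 2*(-5 + 4))/(-18 + (-5 + 4)) = -241*(-37 + 2*(-1))/(-18 - 1) = -241*(-37 - 2)/(-19) = -(-241)*(-39)/19 = -241*39/19 = -9399/19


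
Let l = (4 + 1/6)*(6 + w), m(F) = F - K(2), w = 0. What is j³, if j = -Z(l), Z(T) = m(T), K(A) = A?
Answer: -12167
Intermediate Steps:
m(F) = -2 + F (m(F) = F - 1*2 = F - 2 = -2 + F)
l = 25 (l = (4 + 1/6)*(6 + 0) = (4 + ⅙)*6 = (25/6)*6 = 25)
Z(T) = -2 + T
j = -23 (j = -(-2 + 25) = -1*23 = -23)
j³ = (-23)³ = -12167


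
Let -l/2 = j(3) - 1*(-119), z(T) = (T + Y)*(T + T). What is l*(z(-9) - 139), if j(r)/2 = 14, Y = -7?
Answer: -43806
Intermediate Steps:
j(r) = 28 (j(r) = 2*14 = 28)
z(T) = 2*T*(-7 + T) (z(T) = (T - 7)*(T + T) = (-7 + T)*(2*T) = 2*T*(-7 + T))
l = -294 (l = -2*(28 - 1*(-119)) = -2*(28 + 119) = -2*147 = -294)
l*(z(-9) - 139) = -294*(2*(-9)*(-7 - 9) - 139) = -294*(2*(-9)*(-16) - 139) = -294*(288 - 139) = -294*149 = -43806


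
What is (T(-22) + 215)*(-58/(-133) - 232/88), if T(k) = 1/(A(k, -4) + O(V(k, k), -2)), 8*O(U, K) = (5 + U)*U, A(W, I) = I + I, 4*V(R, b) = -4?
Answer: -11759007/24871 ≈ -472.80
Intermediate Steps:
V(R, b) = -1 (V(R, b) = (¼)*(-4) = -1)
A(W, I) = 2*I
O(U, K) = U*(5 + U)/8 (O(U, K) = ((5 + U)*U)/8 = (U*(5 + U))/8 = U*(5 + U)/8)
T(k) = -2/17 (T(k) = 1/(2*(-4) + (⅛)*(-1)*(5 - 1)) = 1/(-8 + (⅛)*(-1)*4) = 1/(-8 - ½) = 1/(-17/2) = -2/17)
(T(-22) + 215)*(-58/(-133) - 232/88) = (-2/17 + 215)*(-58/(-133) - 232/88) = 3653*(-58*(-1/133) - 232*1/88)/17 = 3653*(58/133 - 29/11)/17 = (3653/17)*(-3219/1463) = -11759007/24871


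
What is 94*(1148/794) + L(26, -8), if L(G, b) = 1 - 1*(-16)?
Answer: 60705/397 ≈ 152.91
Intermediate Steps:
L(G, b) = 17 (L(G, b) = 1 + 16 = 17)
94*(1148/794) + L(26, -8) = 94*(1148/794) + 17 = 94*(1148*(1/794)) + 17 = 94*(574/397) + 17 = 53956/397 + 17 = 60705/397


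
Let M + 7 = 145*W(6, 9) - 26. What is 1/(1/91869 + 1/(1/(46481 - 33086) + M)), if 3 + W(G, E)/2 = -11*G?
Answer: -24664620174096/962109271 ≈ -25636.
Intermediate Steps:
W(G, E) = -6 - 22*G (W(G, E) = -6 + 2*(-11*G) = -6 - 22*G)
M = -20043 (M = -7 + (145*(-6 - 22*6) - 26) = -7 + (145*(-6 - 132) - 26) = -7 + (145*(-138) - 26) = -7 + (-20010 - 26) = -7 - 20036 = -20043)
1/(1/91869 + 1/(1/(46481 - 33086) + M)) = 1/(1/91869 + 1/(1/(46481 - 33086) - 20043)) = 1/(1/91869 + 1/(1/13395 - 20043)) = 1/(1/91869 + 1/(-268475984/13395)) = 1/(1/91869 - 13395/268475984) = 1/(-962109271/24664620174096) = -24664620174096/962109271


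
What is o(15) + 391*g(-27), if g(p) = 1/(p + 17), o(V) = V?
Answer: -241/10 ≈ -24.100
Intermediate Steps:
g(p) = 1/(17 + p)
o(15) + 391*g(-27) = 15 + 391/(17 - 27) = 15 + 391/(-10) = 15 + 391*(-1/10) = 15 - 391/10 = -241/10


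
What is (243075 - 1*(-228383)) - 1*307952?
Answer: 163506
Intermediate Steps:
(243075 - 1*(-228383)) - 1*307952 = (243075 + 228383) - 307952 = 471458 - 307952 = 163506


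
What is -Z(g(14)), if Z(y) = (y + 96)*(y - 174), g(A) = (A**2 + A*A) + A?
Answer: -116464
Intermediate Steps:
g(A) = A + 2*A**2 (g(A) = (A**2 + A**2) + A = 2*A**2 + A = A + 2*A**2)
Z(y) = (-174 + y)*(96 + y) (Z(y) = (96 + y)*(-174 + y) = (-174 + y)*(96 + y))
-Z(g(14)) = -(-16704 + (14*(1 + 2*14))**2 - 1092*(1 + 2*14)) = -(-16704 + (14*(1 + 28))**2 - 1092*(1 + 28)) = -(-16704 + (14*29)**2 - 1092*29) = -(-16704 + 406**2 - 78*406) = -(-16704 + 164836 - 31668) = -1*116464 = -116464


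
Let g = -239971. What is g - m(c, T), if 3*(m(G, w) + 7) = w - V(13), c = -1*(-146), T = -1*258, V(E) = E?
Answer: -719621/3 ≈ -2.3987e+5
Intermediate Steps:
T = -258
c = 146
m(G, w) = -34/3 + w/3 (m(G, w) = -7 + (w - 1*13)/3 = -7 + (w - 13)/3 = -7 + (-13 + w)/3 = -7 + (-13/3 + w/3) = -34/3 + w/3)
g - m(c, T) = -239971 - (-34/3 + (1/3)*(-258)) = -239971 - (-34/3 - 86) = -239971 - 1*(-292/3) = -239971 + 292/3 = -719621/3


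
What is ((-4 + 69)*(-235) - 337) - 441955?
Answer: -457567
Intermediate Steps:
((-4 + 69)*(-235) - 337) - 441955 = (65*(-235) - 337) - 441955 = (-15275 - 337) - 441955 = -15612 - 441955 = -457567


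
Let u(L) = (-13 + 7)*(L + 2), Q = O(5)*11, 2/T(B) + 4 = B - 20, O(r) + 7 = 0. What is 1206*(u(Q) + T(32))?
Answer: 1086003/2 ≈ 5.4300e+5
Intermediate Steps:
O(r) = -7 (O(r) = -7 + 0 = -7)
T(B) = 2/(-24 + B) (T(B) = 2/(-4 + (B - 20)) = 2/(-4 + (-20 + B)) = 2/(-24 + B))
Q = -77 (Q = -7*11 = -77)
u(L) = -12 - 6*L (u(L) = -6*(2 + L) = -12 - 6*L)
1206*(u(Q) + T(32)) = 1206*((-12 - 6*(-77)) + 2/(-24 + 32)) = 1206*((-12 + 462) + 2/8) = 1206*(450 + 2*(⅛)) = 1206*(450 + ¼) = 1206*(1801/4) = 1086003/2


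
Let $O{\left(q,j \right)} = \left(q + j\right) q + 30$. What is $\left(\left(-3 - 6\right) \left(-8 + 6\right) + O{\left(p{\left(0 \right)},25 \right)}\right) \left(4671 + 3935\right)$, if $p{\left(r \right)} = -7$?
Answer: $-671268$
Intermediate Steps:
$O{\left(q,j \right)} = 30 + q \left(j + q\right)$ ($O{\left(q,j \right)} = \left(j + q\right) q + 30 = q \left(j + q\right) + 30 = 30 + q \left(j + q\right)$)
$\left(\left(-3 - 6\right) \left(-8 + 6\right) + O{\left(p{\left(0 \right)},25 \right)}\right) \left(4671 + 3935\right) = \left(\left(-3 - 6\right) \left(-8 + 6\right) + \left(30 + \left(-7\right)^{2} + 25 \left(-7\right)\right)\right) \left(4671 + 3935\right) = \left(\left(-3 - 6\right) \left(-2\right) + \left(30 + 49 - 175\right)\right) 8606 = \left(\left(-9\right) \left(-2\right) - 96\right) 8606 = \left(18 - 96\right) 8606 = \left(-78\right) 8606 = -671268$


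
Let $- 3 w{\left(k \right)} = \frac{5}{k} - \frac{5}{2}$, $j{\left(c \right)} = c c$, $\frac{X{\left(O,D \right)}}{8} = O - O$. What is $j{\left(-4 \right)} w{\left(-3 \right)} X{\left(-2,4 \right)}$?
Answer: $0$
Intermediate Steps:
$X{\left(O,D \right)} = 0$ ($X{\left(O,D \right)} = 8 \left(O - O\right) = 8 \cdot 0 = 0$)
$j{\left(c \right)} = c^{2}$
$w{\left(k \right)} = \frac{5}{6} - \frac{5}{3 k}$ ($w{\left(k \right)} = - \frac{\frac{5}{k} - \frac{5}{2}}{3} = - \frac{- \frac{5}{2} + \frac{5}{k}}{3} = \frac{5}{6} - \frac{5}{3 k}$)
$j{\left(-4 \right)} w{\left(-3 \right)} X{\left(-2,4 \right)} = \left(-4\right)^{2} \frac{5 \left(-2 - 3\right)}{6 \left(-3\right)} 0 = 16 \cdot \frac{5}{6} \left(- \frac{1}{3}\right) \left(-5\right) 0 = 16 \cdot \frac{25}{18} \cdot 0 = \frac{200}{9} \cdot 0 = 0$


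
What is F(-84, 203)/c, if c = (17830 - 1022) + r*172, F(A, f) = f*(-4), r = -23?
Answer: -29/459 ≈ -0.063181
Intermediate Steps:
F(A, f) = -4*f
c = 12852 (c = (17830 - 1022) - 23*172 = 16808 - 3956 = 12852)
F(-84, 203)/c = -4*203/12852 = -812*1/12852 = -29/459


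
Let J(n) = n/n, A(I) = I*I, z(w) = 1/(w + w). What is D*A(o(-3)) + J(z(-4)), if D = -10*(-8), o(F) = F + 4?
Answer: 81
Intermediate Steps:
o(F) = 4 + F
D = 80
z(w) = 1/(2*w)
A(I) = I²
J(n) = 1
D*A(o(-3)) + J(z(-4)) = 80*(4 - 3)² + 1 = 80*1² + 1 = 80*1 + 1 = 80 + 1 = 81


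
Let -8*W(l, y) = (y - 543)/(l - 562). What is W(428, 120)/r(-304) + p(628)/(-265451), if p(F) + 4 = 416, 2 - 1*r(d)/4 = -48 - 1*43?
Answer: -92194927/35285870528 ≈ -0.0026128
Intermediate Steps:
r(d) = 372 (r(d) = 8 - 4*(-48 - 1*43) = 8 - 4*(-48 - 43) = 8 - 4*(-91) = 8 + 364 = 372)
p(F) = 412 (p(F) = -4 + 416 = 412)
W(l, y) = -(-543 + y)/(8*(-562 + l)) (W(l, y) = -(y - 543)/(8*(l - 562)) = -(-543 + y)/(8*(-562 + l)))
W(428, 120)/r(-304) + p(628)/(-265451) = ((543 - 1*120)/(8*(-562 + 428)))/372 + 412/(-265451) = ((1/8)*(543 - 120)/(-134))*(1/372) + 412*(-1/265451) = ((1/8)*(-1/134)*423)*(1/372) - 412/265451 = -423/1072*1/372 - 412/265451 = -141/132928 - 412/265451 = -92194927/35285870528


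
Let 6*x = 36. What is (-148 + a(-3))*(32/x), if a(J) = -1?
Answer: -2384/3 ≈ -794.67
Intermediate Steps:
x = 6 (x = (⅙)*36 = 6)
(-148 + a(-3))*(32/x) = (-148 - 1)*(32/6) = -4768/6 = -149*16/3 = -2384/3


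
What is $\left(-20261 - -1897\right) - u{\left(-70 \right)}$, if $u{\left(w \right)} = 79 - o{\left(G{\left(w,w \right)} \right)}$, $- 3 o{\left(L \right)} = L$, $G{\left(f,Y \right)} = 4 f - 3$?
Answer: $- \frac{55046}{3} \approx -18349.0$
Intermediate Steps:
$G{\left(f,Y \right)} = -3 + 4 f$
$o{\left(L \right)} = - \frac{L}{3}$
$u{\left(w \right)} = 78 + \frac{4 w}{3}$ ($u{\left(w \right)} = 79 - - \frac{-3 + 4 w}{3} = 79 - \left(1 - \frac{4 w}{3}\right) = 79 + \left(-1 + \frac{4 w}{3}\right) = 78 + \frac{4 w}{3}$)
$\left(-20261 - -1897\right) - u{\left(-70 \right)} = \left(-20261 - -1897\right) - \left(78 + \frac{4}{3} \left(-70\right)\right) = \left(-20261 + 1897\right) - \left(78 - \frac{280}{3}\right) = -18364 - - \frac{46}{3} = -18364 + \frac{46}{3} = - \frac{55046}{3}$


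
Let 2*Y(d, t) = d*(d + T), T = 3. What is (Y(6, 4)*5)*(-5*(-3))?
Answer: 2025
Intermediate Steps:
Y(d, t) = d*(3 + d)/2 (Y(d, t) = (d*(d + 3))/2 = (d*(3 + d))/2 = d*(3 + d)/2)
(Y(6, 4)*5)*(-5*(-3)) = (((½)*6*(3 + 6))*5)*(-5*(-3)) = (((½)*6*9)*5)*15 = (27*5)*15 = 135*15 = 2025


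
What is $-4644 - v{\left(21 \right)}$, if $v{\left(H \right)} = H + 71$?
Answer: $-4736$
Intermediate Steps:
$v{\left(H \right)} = 71 + H$
$-4644 - v{\left(21 \right)} = -4644 - \left(71 + 21\right) = -4644 - 92 = -4736$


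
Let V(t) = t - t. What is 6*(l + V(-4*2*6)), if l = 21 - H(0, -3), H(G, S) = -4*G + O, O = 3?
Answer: 108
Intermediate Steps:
H(G, S) = 3 - 4*G (H(G, S) = -4*G + 3 = 3 - 4*G)
V(t) = 0
l = 18 (l = 21 - (3 - 4*0) = 21 - (3 + 0) = 21 - 1*3 = 21 - 3 = 18)
6*(l + V(-4*2*6)) = 6*(18 + 0) = 6*18 = 108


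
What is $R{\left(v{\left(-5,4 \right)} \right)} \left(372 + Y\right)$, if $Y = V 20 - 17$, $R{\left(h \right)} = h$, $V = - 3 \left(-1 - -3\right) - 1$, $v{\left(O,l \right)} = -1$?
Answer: $-215$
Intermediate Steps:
$V = -7$ ($V = - 3 \left(-1 + 3\right) - 1 = \left(-3\right) 2 - 1 = -6 - 1 = -7$)
$Y = -157$ ($Y = \left(-7\right) 20 - 17 = -140 - 17 = -157$)
$R{\left(v{\left(-5,4 \right)} \right)} \left(372 + Y\right) = - (372 - 157) = \left(-1\right) 215 = -215$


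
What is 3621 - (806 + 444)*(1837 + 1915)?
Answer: -4686379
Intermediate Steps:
3621 - (806 + 444)*(1837 + 1915) = 3621 - 1250*3752 = 3621 - 1*4690000 = 3621 - 4690000 = -4686379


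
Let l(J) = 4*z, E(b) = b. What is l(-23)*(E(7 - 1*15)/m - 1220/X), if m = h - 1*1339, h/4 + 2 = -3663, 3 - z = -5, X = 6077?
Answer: -623045248/97225923 ≈ -6.4082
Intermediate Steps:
z = 8 (z = 3 - 1*(-5) = 3 + 5 = 8)
h = -14660 (h = -8 + 4*(-3663) = -8 - 14652 = -14660)
m = -15999 (m = -14660 - 1*1339 = -14660 - 1339 = -15999)
l(J) = 32 (l(J) = 4*8 = 32)
l(-23)*(E(7 - 1*15)/m - 1220/X) = 32*((7 - 1*15)/(-15999) - 1220/6077) = 32*((7 - 15)*(-1/15999) - 1220*1/6077) = 32*(-8*(-1/15999) - 1220/6077) = 32*(8/15999 - 1220/6077) = 32*(-19470164/97225923) = -623045248/97225923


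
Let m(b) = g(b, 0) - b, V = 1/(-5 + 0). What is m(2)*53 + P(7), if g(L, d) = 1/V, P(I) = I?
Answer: -364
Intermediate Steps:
V = -1/5 (V = 1/(-5) = -1/5 ≈ -0.20000)
g(L, d) = -5 (g(L, d) = 1/(-1/5) = -5)
m(b) = -5 - b
m(2)*53 + P(7) = (-5 - 1*2)*53 + 7 = (-5 - 2)*53 + 7 = -7*53 + 7 = -371 + 7 = -364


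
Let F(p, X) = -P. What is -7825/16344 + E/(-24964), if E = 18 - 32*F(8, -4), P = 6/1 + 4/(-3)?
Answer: -49519549/102002904 ≈ -0.48547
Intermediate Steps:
P = 14/3 (P = 6*1 + 4*(-⅓) = 6 - 4/3 = 14/3 ≈ 4.6667)
F(p, X) = -14/3 (F(p, X) = -1*14/3 = -14/3)
E = 502/3 (E = 18 - 32*(-14/3) = 18 + 448/3 = 502/3 ≈ 167.33)
-7825/16344 + E/(-24964) = -7825/16344 + (502/3)/(-24964) = -7825*1/16344 + (502/3)*(-1/24964) = -7825/16344 - 251/37446 = -49519549/102002904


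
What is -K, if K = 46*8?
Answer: -368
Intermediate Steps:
K = 368
-K = -1*368 = -368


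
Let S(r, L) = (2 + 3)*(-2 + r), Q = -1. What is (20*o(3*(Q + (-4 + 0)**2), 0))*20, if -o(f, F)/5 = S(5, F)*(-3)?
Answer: 90000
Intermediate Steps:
S(r, L) = -10 + 5*r (S(r, L) = 5*(-2 + r) = -10 + 5*r)
o(f, F) = 225 (o(f, F) = -5*(-10 + 5*5)*(-3) = -5*(-10 + 25)*(-3) = -75*(-3) = -5*(-45) = 225)
(20*o(3*(Q + (-4 + 0)**2), 0))*20 = (20*225)*20 = 4500*20 = 90000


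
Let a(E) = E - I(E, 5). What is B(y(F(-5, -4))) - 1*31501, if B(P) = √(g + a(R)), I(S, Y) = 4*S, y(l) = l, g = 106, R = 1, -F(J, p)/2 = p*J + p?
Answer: -31501 + √103 ≈ -31491.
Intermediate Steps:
F(J, p) = -2*p - 2*J*p (F(J, p) = -2*(p*J + p) = -2*(J*p + p) = -2*(p + J*p) = -2*p - 2*J*p)
a(E) = -3*E (a(E) = E - 4*E = -3*E)
B(P) = √103 (B(P) = √(106 - 3*1) = √(106 - 3) = √103)
B(y(F(-5, -4))) - 1*31501 = √103 - 1*31501 = √103 - 31501 = -31501 + √103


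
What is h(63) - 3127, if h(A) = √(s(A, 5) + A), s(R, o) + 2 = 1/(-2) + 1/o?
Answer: -3127 + √6070/10 ≈ -3119.2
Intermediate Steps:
s(R, o) = -5/2 + 1/o (s(R, o) = -2 + (1/(-2) + 1/o) = -2 + (1*(-½) + 1/o) = -2 + (-½ + 1/o) = -5/2 + 1/o)
h(A) = √(-23/10 + A) (h(A) = √((-5/2 + 1/5) + A) = √((-5/2 + ⅕) + A) = √(-23/10 + A))
h(63) - 3127 = √(-230 + 100*63)/10 - 3127 = √(-230 + 6300)/10 - 3127 = √6070/10 - 3127 = -3127 + √6070/10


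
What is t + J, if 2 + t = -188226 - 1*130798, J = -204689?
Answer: -523715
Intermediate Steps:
t = -319026 (t = -2 + (-188226 - 1*130798) = -2 + (-188226 - 130798) = -2 - 319024 = -319026)
t + J = -319026 - 204689 = -523715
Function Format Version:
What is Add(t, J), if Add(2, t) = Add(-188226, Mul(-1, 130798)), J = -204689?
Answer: -523715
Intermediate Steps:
t = -319026 (t = Add(-2, Add(-188226, Mul(-1, 130798))) = Add(-2, Add(-188226, -130798)) = Add(-2, -319024) = -319026)
Add(t, J) = Add(-319026, -204689) = -523715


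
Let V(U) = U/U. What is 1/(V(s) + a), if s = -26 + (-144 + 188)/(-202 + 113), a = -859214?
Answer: -1/859213 ≈ -1.1639e-6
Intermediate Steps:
s = -2358/89 (s = -26 + 44/(-89) = -26 + 44*(-1/89) = -26 - 44/89 = -2358/89 ≈ -26.494)
V(U) = 1
1/(V(s) + a) = 1/(1 - 859214) = 1/(-859213) = -1/859213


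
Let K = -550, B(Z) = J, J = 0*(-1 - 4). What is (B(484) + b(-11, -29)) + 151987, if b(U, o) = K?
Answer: 151437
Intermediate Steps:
J = 0 (J = 0*(-5) = 0)
B(Z) = 0
b(U, o) = -550
(B(484) + b(-11, -29)) + 151987 = (0 - 550) + 151987 = -550 + 151987 = 151437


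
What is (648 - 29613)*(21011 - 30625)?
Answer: 278469510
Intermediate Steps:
(648 - 29613)*(21011 - 30625) = -28965*(-9614) = 278469510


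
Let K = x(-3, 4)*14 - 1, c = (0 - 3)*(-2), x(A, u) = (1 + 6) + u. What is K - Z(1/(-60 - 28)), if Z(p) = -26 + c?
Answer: 173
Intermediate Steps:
x(A, u) = 7 + u
c = 6 (c = -3*(-2) = 6)
Z(p) = -20 (Z(p) = -26 + 6 = -20)
K = 153 (K = (7 + 4)*14 - 1 = 11*14 - 1 = 154 - 1 = 153)
K - Z(1/(-60 - 28)) = 153 - 1*(-20) = 153 + 20 = 173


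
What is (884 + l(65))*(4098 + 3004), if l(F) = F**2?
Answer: 36284118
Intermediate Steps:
(884 + l(65))*(4098 + 3004) = (884 + 65**2)*(4098 + 3004) = (884 + 4225)*7102 = 5109*7102 = 36284118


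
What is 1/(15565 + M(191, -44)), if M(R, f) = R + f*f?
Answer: 1/17692 ≈ 5.6523e-5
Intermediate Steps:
M(R, f) = R + f**2
1/(15565 + M(191, -44)) = 1/(15565 + (191 + (-44)**2)) = 1/(15565 + (191 + 1936)) = 1/(15565 + 2127) = 1/17692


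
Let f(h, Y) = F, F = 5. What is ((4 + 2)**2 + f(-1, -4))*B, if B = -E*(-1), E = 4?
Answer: 164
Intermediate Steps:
B = 4 (B = -1*4*(-1) = -4*(-1) = 4)
f(h, Y) = 5
((4 + 2)**2 + f(-1, -4))*B = ((4 + 2)**2 + 5)*4 = (6**2 + 5)*4 = (36 + 5)*4 = 41*4 = 164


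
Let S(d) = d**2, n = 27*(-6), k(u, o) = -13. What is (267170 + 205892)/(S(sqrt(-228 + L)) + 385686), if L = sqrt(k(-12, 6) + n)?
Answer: 182345532396/148577869939 - 2365310*I*sqrt(7)/148577869939 ≈ 1.2273 - 4.2119e-5*I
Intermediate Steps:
n = -162
L = 5*I*sqrt(7) (L = sqrt(-13 - 162) = sqrt(-175) = 5*I*sqrt(7) ≈ 13.229*I)
(267170 + 205892)/(S(sqrt(-228 + L)) + 385686) = (267170 + 205892)/((sqrt(-228 + 5*I*sqrt(7)))**2 + 385686) = 473062/((-228 + 5*I*sqrt(7)) + 385686) = 473062/(385458 + 5*I*sqrt(7))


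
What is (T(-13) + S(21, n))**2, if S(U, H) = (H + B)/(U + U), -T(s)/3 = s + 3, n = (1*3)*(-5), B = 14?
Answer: 1585081/1764 ≈ 898.57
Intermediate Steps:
n = -15 (n = 3*(-5) = -15)
T(s) = -9 - 3*s (T(s) = -3*(s + 3) = -3*(3 + s) = -9 - 3*s)
S(U, H) = (14 + H)/(2*U) (S(U, H) = (H + 14)/(U + U) = (14 + H)/((2*U)) = (14 + H)*(1/(2*U)) = (14 + H)/(2*U))
(T(-13) + S(21, n))**2 = ((-9 - 3*(-13)) + (1/2)*(14 - 15)/21)**2 = ((-9 + 39) + (1/2)*(1/21)*(-1))**2 = (30 - 1/42)**2 = (1259/42)**2 = 1585081/1764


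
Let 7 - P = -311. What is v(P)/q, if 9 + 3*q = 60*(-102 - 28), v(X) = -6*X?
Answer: 1908/2603 ≈ 0.73300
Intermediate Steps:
P = 318 (P = 7 - 1*(-311) = 7 + 311 = 318)
q = -2603 (q = -3 + (60*(-102 - 28))/3 = -3 + (60*(-130))/3 = -3 + (⅓)*(-7800) = -3 - 2600 = -2603)
v(P)/q = -6*318/(-2603) = -1908*(-1/2603) = 1908/2603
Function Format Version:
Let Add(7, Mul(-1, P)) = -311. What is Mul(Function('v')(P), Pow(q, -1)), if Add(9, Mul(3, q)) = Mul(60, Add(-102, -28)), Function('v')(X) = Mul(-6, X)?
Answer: Rational(1908, 2603) ≈ 0.73300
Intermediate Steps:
P = 318 (P = Add(7, Mul(-1, -311)) = Add(7, 311) = 318)
q = -2603 (q = Add(-3, Mul(Rational(1, 3), Mul(60, Add(-102, -28)))) = Add(-3, Mul(Rational(1, 3), Mul(60, -130))) = Add(-3, Mul(Rational(1, 3), -7800)) = Add(-3, -2600) = -2603)
Mul(Function('v')(P), Pow(q, -1)) = Mul(Mul(-6, 318), Pow(-2603, -1)) = Mul(-1908, Rational(-1, 2603)) = Rational(1908, 2603)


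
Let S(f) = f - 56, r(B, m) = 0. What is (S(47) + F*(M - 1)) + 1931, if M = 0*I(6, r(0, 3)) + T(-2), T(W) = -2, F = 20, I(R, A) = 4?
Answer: 1862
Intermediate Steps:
S(f) = -56 + f
M = -2 (M = 0*4 - 2 = 0 - 2 = -2)
(S(47) + F*(M - 1)) + 1931 = ((-56 + 47) + 20*(-2 - 1)) + 1931 = (-9 + 20*(-3)) + 1931 = (-9 - 60) + 1931 = -69 + 1931 = 1862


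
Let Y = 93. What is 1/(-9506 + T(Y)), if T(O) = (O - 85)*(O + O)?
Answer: -1/8018 ≈ -0.00012472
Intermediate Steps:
T(O) = 2*O*(-85 + O) (T(O) = (-85 + O)*(2*O) = 2*O*(-85 + O))
1/(-9506 + T(Y)) = 1/(-9506 + 2*93*(-85 + 93)) = 1/(-9506 + 2*93*8) = 1/(-9506 + 1488) = 1/(-8018) = -1/8018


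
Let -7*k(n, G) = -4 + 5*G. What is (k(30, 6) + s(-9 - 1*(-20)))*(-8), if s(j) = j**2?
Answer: -6568/7 ≈ -938.29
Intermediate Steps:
k(n, G) = 4/7 - 5*G/7 (k(n, G) = -(-4 + 5*G)/7 = 4/7 - 5*G/7)
(k(30, 6) + s(-9 - 1*(-20)))*(-8) = ((4/7 - 5/7*6) + (-9 - 1*(-20))**2)*(-8) = ((4/7 - 30/7) + (-9 + 20)**2)*(-8) = (-26/7 + 11**2)*(-8) = (-26/7 + 121)*(-8) = (821/7)*(-8) = -6568/7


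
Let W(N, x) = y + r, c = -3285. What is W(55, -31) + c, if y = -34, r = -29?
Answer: -3348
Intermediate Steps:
W(N, x) = -63 (W(N, x) = -34 - 29 = -63)
W(55, -31) + c = -63 - 3285 = -3348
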